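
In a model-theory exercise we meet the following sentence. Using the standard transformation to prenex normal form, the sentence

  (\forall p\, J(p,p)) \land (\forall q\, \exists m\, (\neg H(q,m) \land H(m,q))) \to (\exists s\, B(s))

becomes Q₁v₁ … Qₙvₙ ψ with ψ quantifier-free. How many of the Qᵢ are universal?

1

Rewrite implications/biconditionals: A → B as ¬A ∨ B.
  \neg ((\forall p\, J(p,p)) \land (\forall q\, \exists m\, (\neg H(q,m) \land H(m,q)))) \lor (\exists s\, B(s))
Move each ¬ inward, flipping quantifiers it crosses:
  (\exists p\, \neg J(p,p)) \lor (\exists q\, \forall m\, (H(q,m) \lor \neg H(m,q))) \lor (\exists s\, B(s))
Extract every quantifier outward, since the variables are now distinct and don't occur free across branches:
  \exists p\, \exists q\, \forall m\, \exists s\, (\neg J(p,p) \lor H(q,m) \lor \neg H(m,q) \lor B(s))
The prefix is \exists p \exists q \forall m \exists s: 1 universal, 3 existential.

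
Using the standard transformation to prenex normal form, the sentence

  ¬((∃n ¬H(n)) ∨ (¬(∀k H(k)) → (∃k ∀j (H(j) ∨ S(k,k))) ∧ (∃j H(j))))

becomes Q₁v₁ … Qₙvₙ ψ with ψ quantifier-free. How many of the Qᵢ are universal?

Eliminate → and ↔ using ¬ and ∨.
  ¬((∃n ¬H(n)) ∨ ¬¬(∀k H(k)) ∨ (∃k ∀j (H(j) ∨ S(k,k))) ∧ (∃j H(j)))
Push ¬ through the quantifiers and connectives to reach negation normal form:
  (∀n H(n)) ∧ (∃k ¬H(k)) ∧ ((∀k ∃j (¬H(j) ∧ ¬S(k,k))) ∨ (∀j ¬H(j)))
Give each quantifier a distinct variable: k↦y, j↦y1.
  (∀n H(n)) ∧ (∃k ¬H(k)) ∧ ((∀y ∃j (¬H(j) ∧ ¬S(y,y))) ∨ (∀y1 ¬H(y1)))
Extract every quantifier outward, since the variables are now distinct and don't occur free across branches:
  ∀n ∃k ∀y ∃j ∀y1 (H(n) ∧ ¬H(k) ∧ (¬H(j) ∧ ¬S(y,y) ∨ ¬H(y1)))
The prefix is ∀n ∃k ∀y ∃j ∀y1: 3 universal, 2 existential.

3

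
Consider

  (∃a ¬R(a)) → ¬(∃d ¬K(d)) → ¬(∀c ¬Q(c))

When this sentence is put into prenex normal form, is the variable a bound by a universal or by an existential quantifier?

Rewrite implications/biconditionals: A → B as ¬A ∨ B.
  ¬(∃a ¬R(a)) ∨ ¬¬(∃d ¬K(d)) ∨ ¬(∀c ¬Q(c))
Push ¬ through the quantifiers and connectives to reach negation normal form:
  (∀a R(a)) ∨ (∃d ¬K(d)) ∨ (∃c Q(c))
All bound variables are already distinct, so no renaming is needed.
Pull the quantifiers to the front (each side's bound variable is not free in the other side):
  ∀a ∃d ∃c (R(a) ∨ ¬K(d) ∨ Q(c))
The quantifier ∃a sits under an odd number of negations (counting the antecedent side of each →), so it flips to ∀a.

universal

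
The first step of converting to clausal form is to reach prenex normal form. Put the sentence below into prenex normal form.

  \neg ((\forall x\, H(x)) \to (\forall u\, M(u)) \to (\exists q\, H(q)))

First replace A → B with ¬A ∨ B.
  \neg (\neg (\forall x\, H(x)) \lor \neg (\forall u\, M(u)) \lor (\exists q\, H(q)))
Push ¬ through the quantifiers and connectives to reach negation normal form:
  (\forall x\, H(x)) \land (\forall u\, M(u)) \land (\forall q\, \neg H(q))
All bound variables are already distinct, so no renaming is needed.
Pull the quantifiers to the front (each side's bound variable is not free in the other side):
  \forall x\, \forall u\, \forall q\, (H(x) \land M(u) \land \neg H(q))

\forall x\, \forall u\, \forall q\, (H(x) \land M(u) \land \neg H(q))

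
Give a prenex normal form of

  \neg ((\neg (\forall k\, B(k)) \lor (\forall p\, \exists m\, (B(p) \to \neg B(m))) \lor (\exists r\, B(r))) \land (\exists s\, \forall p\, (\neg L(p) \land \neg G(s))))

\forall k\, \exists p\, \forall m\, \forall r\, \forall s\, \exists w1\, (B(k) \land B(p) \land B(m) \land \neg B(r) \lor L(w1) \lor G(s))

Eliminate → and ↔ using ¬ and ∨.
  \neg ((\neg (\forall k\, B(k)) \lor (\forall p\, \exists m\, (\neg B(p) \lor \neg B(m))) \lor (\exists r\, B(r))) \land (\exists s\, \forall p\, (\neg L(p) \land \neg G(s))))
Move each ¬ inward, flipping quantifiers it crosses:
  (\forall k\, B(k)) \land (\exists p\, \forall m\, (B(p) \land B(m))) \land (\forall r\, \neg B(r)) \lor (\forall s\, \exists p\, (L(p) \lor G(s)))
Standardize variables apart so no two quantifiers bind the same name: p↦w1.
  (\forall k\, B(k)) \land (\exists p\, \forall m\, (B(p) \land B(m))) \land (\forall r\, \neg B(r)) \lor (\forall s\, \exists w1\, (L(w1) \lor G(s)))
Finally move all quantifiers to the prefix:
  \forall k\, \exists p\, \forall m\, \forall r\, \forall s\, \exists w1\, (B(k) \land B(p) \land B(m) \land \neg B(r) \lor L(w1) \lor G(s))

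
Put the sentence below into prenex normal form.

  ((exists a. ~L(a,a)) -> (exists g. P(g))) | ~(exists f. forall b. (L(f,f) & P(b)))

First replace A → B with ¬A ∨ B.
  ~(exists a. ~L(a,a)) | (exists g. P(g)) | ~(exists f. forall b. (L(f,f) & P(b)))
Push ¬ through the quantifiers and connectives to reach negation normal form:
  (forall a. L(a,a)) | (exists g. P(g)) | (forall f. exists b. (~L(f,f) | ~P(b)))
Finally move all quantifiers to the prefix:
  forall a. exists g. forall f. exists b. (L(a,a) | P(g) | ~L(f,f) | ~P(b))

forall a. exists g. forall f. exists b. (L(a,a) | P(g) | ~L(f,f) | ~P(b))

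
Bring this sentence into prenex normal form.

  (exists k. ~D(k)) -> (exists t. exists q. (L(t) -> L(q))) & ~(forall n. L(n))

forall k. exists t. exists q. exists n. (D(k) | (~L(t) | L(q)) & ~L(n))

Rewrite implications/biconditionals: A → B as ¬A ∨ B.
  ~(exists k. ~D(k)) | (exists t. exists q. (~L(t) | L(q))) & ~(forall n. L(n))
Push ¬ through the quantifiers and connectives to reach negation normal form:
  (forall k. D(k)) | (exists t. exists q. (~L(t) | L(q))) & (exists n. ~L(n))
Pull the quantifiers to the front (each side's bound variable is not free in the other side):
  forall k. exists t. exists q. exists n. (D(k) | (~L(t) | L(q)) & ~L(n))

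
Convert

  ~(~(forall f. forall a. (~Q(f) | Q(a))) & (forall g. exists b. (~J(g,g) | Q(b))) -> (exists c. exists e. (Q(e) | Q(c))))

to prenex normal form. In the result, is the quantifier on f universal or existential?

existential

First replace A → B with ¬A ∨ B.
  ~(~(~(forall f. forall a. (~Q(f) | Q(a))) & (forall g. exists b. (~J(g,g) | Q(b)))) | (exists c. exists e. (Q(e) | Q(c))))
Push ¬ through the quantifiers and connectives to reach negation normal form:
  (exists f. exists a. (Q(f) & ~Q(a))) & (forall g. exists b. (~J(g,g) | Q(b))) & (forall c. forall e. (~Q(e) & ~Q(c)))
Pull the quantifiers to the front (each side's bound variable is not free in the other side):
  exists f. exists a. forall g. exists b. forall c. forall e. (Q(f) & ~Q(a) & (~J(g,g) | Q(b)) & ~Q(e) & ~Q(c))
The quantifier forall f sits under an odd number of negations (counting the antecedent side of each →), so it flips to exists f.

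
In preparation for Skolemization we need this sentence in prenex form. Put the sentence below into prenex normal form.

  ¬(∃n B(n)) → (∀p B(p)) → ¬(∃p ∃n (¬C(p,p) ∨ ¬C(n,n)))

First replace A → B with ¬A ∨ B.
  ¬¬(∃n B(n)) ∨ ¬(∀p B(p)) ∨ ¬(∃p ∃n (¬C(p,p) ∨ ¬C(n,n)))
Move each ¬ inward, flipping quantifiers it crosses:
  (∃n B(n)) ∨ (∃p ¬B(p)) ∨ (∀p ∀n (C(p,p) ∧ C(n,n)))
Give each quantifier a distinct variable: p↦z1, n↦a.
  (∃n B(n)) ∨ (∃p ¬B(p)) ∨ (∀z1 ∀a (C(z1,z1) ∧ C(a,a)))
Pull the quantifiers to the front (each side's bound variable is not free in the other side):
  ∃n ∃p ∀z1 ∀a (B(n) ∨ ¬B(p) ∨ C(z1,z1) ∧ C(a,a))

∃n ∃p ∀z1 ∀a (B(n) ∨ ¬B(p) ∨ C(z1,z1) ∧ C(a,a))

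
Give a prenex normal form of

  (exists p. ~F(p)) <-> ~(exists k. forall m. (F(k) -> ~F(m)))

forall p. forall k. exists m. exists y. forall x. exists w. ((F(p) | F(k) & F(m)) & (~F(y) | ~F(x) | ~F(w)))

First replace A → B with ¬A ∨ B; A ↔ B as (¬A ∨ B) ∧ (¬B ∨ A).
  (~(exists p. ~F(p)) | ~(exists k. forall m. (~F(k) | ~F(m)))) & (~~(exists k. forall m. (~F(k) | ~F(m))) | (exists p. ~F(p)))
Drive negations inward (¬∀x A ≡ ∃x ¬A, ¬∃x A ≡ ∀x ¬A, De Morgan for ∧/∨):
  ((forall p. F(p)) | (forall k. exists m. (F(k) & F(m)))) & ((exists k. forall m. (~F(k) | ~F(m))) | (exists p. ~F(p)))
Give each quantifier a distinct variable: k↦y, m↦x, p↦w.
  ((forall p. F(p)) | (forall k. exists m. (F(k) & F(m)))) & ((exists y. forall x. (~F(y) | ~F(x))) | (exists w. ~F(w)))
Finally move all quantifiers to the prefix:
  forall p. forall k. exists m. exists y. forall x. exists w. ((F(p) | F(k) & F(m)) & (~F(y) | ~F(x) | ~F(w)))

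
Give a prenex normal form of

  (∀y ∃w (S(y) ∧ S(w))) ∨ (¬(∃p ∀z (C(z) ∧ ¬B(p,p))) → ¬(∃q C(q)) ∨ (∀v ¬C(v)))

Rewrite implications/biconditionals: A → B as ¬A ∨ B.
  (∀y ∃w (S(y) ∧ S(w))) ∨ ¬¬(∃p ∀z (C(z) ∧ ¬B(p,p))) ∨ ¬(∃q C(q)) ∨ (∀v ¬C(v))
Move each ¬ inward, flipping quantifiers it crosses:
  (∀y ∃w (S(y) ∧ S(w))) ∨ (∃p ∀z (C(z) ∧ ¬B(p,p))) ∨ (∀q ¬C(q)) ∨ (∀v ¬C(v))
All bound variables are already distinct, so no renaming is needed.
Extract every quantifier outward, since the variables are now distinct and don't occur free across branches:
  ∀y ∃w ∃p ∀z ∀q ∀v (S(y) ∧ S(w) ∨ C(z) ∧ ¬B(p,p) ∨ ¬C(q) ∨ ¬C(v))

∀y ∃w ∃p ∀z ∀q ∀v (S(y) ∧ S(w) ∨ C(z) ∧ ¬B(p,p) ∨ ¬C(q) ∨ ¬C(v))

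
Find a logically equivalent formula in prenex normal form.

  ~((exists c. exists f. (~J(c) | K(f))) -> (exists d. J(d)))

exists c. exists f. forall d. ((~J(c) | K(f)) & ~J(d))

Eliminate → and ↔ using ¬ and ∨.
  ~(~(exists c. exists f. (~J(c) | K(f))) | (exists d. J(d)))
Move each ¬ inward, flipping quantifiers it crosses:
  (exists c. exists f. (~J(c) | K(f))) & (forall d. ~J(d))
Pull the quantifiers to the front (each side's bound variable is not free in the other side):
  exists c. exists f. forall d. ((~J(c) | K(f)) & ~J(d))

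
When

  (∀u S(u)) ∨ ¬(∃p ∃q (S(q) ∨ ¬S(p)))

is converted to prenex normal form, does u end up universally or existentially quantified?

universal

Push ¬ through the quantifiers and connectives to reach negation normal form:
  (∀u S(u)) ∨ (∀p ∀q (¬S(q) ∧ S(p)))
All bound variables are already distinct, so no renaming is needed.
Extract every quantifier outward, since the variables are now distinct and don't occur free across branches:
  ∀u ∀p ∀q (S(u) ∨ ¬S(q) ∧ S(p))
The quantifier ∀u sits under an even number of negations, so it remains universal.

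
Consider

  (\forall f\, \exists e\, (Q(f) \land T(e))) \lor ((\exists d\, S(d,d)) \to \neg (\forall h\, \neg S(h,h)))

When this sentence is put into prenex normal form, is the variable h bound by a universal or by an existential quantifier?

Rewrite implications/biconditionals: A → B as ¬A ∨ B.
  (\forall f\, \exists e\, (Q(f) \land T(e))) \lor \neg (\exists d\, S(d,d)) \lor \neg (\forall h\, \neg S(h,h))
Move each ¬ inward, flipping quantifiers it crosses:
  (\forall f\, \exists e\, (Q(f) \land T(e))) \lor (\forall d\, \neg S(d,d)) \lor (\exists h\, S(h,h))
All bound variables are already distinct, so no renaming is needed.
Finally move all quantifiers to the prefix:
  \forall f\, \exists e\, \forall d\, \exists h\, (Q(f) \land T(e) \lor \neg S(d,d) \lor S(h,h))
The quantifier \forall h sits under an odd number of negations (counting the antecedent side of each →), so it flips to \exists h.

existential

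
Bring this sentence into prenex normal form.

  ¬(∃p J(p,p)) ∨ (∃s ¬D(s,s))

Move each ¬ inward, flipping quantifiers it crosses:
  (∀p ¬J(p,p)) ∨ (∃s ¬D(s,s))
Pull the quantifiers to the front (each side's bound variable is not free in the other side):
  ∀p ∃s (¬J(p,p) ∨ ¬D(s,s))

∀p ∃s (¬J(p,p) ∨ ¬D(s,s))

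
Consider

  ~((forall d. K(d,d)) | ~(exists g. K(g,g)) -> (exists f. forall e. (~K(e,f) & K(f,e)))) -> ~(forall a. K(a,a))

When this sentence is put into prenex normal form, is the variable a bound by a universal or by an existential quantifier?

existential

Rewrite implications/biconditionals: A → B as ¬A ∨ B.
  ~~(~((forall d. K(d,d)) | ~(exists g. K(g,g))) | (exists f. forall e. (~K(e,f) & K(f,e)))) | ~(forall a. K(a,a))
Drive negations inward (¬∀x A ≡ ∃x ¬A, ¬∃x A ≡ ∀x ¬A, De Morgan for ∧/∨):
  (exists d. ~K(d,d)) & (exists g. K(g,g)) | (exists f. forall e. (~K(e,f) & K(f,e))) | (exists a. ~K(a,a))
All bound variables are already distinct, so no renaming is needed.
Extract every quantifier outward, since the variables are now distinct and don't occur free across branches:
  exists d. exists g. exists f. forall e. exists a. (~K(d,d) & K(g,g) | ~K(e,f) & K(f,e) | ~K(a,a))
The quantifier forall a sits under an odd number of negations (counting the antecedent side of each →), so it flips to exists a.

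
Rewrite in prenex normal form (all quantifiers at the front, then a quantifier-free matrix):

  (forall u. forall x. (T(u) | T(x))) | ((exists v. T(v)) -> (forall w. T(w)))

Eliminate → and ↔ using ¬ and ∨.
  (forall u. forall x. (T(u) | T(x))) | ~(exists v. T(v)) | (forall w. T(w))
Drive negations inward (¬∀x A ≡ ∃x ¬A, ¬∃x A ≡ ∀x ¬A, De Morgan for ∧/∨):
  (forall u. forall x. (T(u) | T(x))) | (forall v. ~T(v)) | (forall w. T(w))
Pull the quantifiers to the front (each side's bound variable is not free in the other side):
  forall u. forall x. forall v. forall w. (T(u) | T(x) | ~T(v) | T(w))

forall u. forall x. forall v. forall w. (T(u) | T(x) | ~T(v) | T(w))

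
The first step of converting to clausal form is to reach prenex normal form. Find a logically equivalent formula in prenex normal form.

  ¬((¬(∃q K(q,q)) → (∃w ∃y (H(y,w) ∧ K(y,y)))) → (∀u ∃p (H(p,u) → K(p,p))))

∃q ∃w ∃y ∃u ∀p ((K(q,q) ∨ H(y,w) ∧ K(y,y)) ∧ H(p,u) ∧ ¬K(p,p))

Rewrite implications/biconditionals: A → B as ¬A ∨ B.
  ¬(¬(¬¬(∃q K(q,q)) ∨ (∃w ∃y (H(y,w) ∧ K(y,y)))) ∨ (∀u ∃p (¬H(p,u) ∨ K(p,p))))
Move each ¬ inward, flipping quantifiers it crosses:
  ((∃q K(q,q)) ∨ (∃w ∃y (H(y,w) ∧ K(y,y)))) ∧ (∃u ∀p (H(p,u) ∧ ¬K(p,p)))
Pull the quantifiers to the front (each side's bound variable is not free in the other side):
  ∃q ∃w ∃y ∃u ∀p ((K(q,q) ∨ H(y,w) ∧ K(y,y)) ∧ H(p,u) ∧ ¬K(p,p))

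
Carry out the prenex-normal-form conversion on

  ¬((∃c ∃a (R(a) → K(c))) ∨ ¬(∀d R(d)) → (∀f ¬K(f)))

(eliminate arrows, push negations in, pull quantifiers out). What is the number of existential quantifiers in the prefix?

4

Rewrite implications/biconditionals: A → B as ¬A ∨ B.
  ¬(¬((∃c ∃a (¬R(a) ∨ K(c))) ∨ ¬(∀d R(d))) ∨ (∀f ¬K(f)))
Move each ¬ inward, flipping quantifiers it crosses:
  ((∃c ∃a (¬R(a) ∨ K(c))) ∨ (∃d ¬R(d))) ∧ (∃f K(f))
All bound variables are already distinct, so no renaming is needed.
Extract every quantifier outward, since the variables are now distinct and don't occur free across branches:
  ∃c ∃a ∃d ∃f ((¬R(a) ∨ K(c) ∨ ¬R(d)) ∧ K(f))
The prefix is ∃c ∃a ∃d ∃f: 0 universal, 4 existential.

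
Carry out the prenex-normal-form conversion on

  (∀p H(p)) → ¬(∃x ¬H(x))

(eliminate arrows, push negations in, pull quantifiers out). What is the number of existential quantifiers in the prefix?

Eliminate → and ↔ using ¬ and ∨.
  ¬(∀p H(p)) ∨ ¬(∃x ¬H(x))
Push ¬ through the quantifiers and connectives to reach negation normal form:
  (∃p ¬H(p)) ∨ (∀x H(x))
All bound variables are already distinct, so no renaming is needed.
Extract every quantifier outward, since the variables are now distinct and don't occur free across branches:
  ∃p ∀x (¬H(p) ∨ H(x))
The prefix is ∃p ∀x: 1 universal, 1 existential.

1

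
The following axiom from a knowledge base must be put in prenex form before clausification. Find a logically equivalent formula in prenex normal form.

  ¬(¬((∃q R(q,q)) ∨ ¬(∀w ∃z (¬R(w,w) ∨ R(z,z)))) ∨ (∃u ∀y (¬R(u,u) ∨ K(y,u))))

∃q ∃w ∀z ∀u ∃y ((R(q,q) ∨ R(w,w) ∧ ¬R(z,z)) ∧ R(u,u) ∧ ¬K(y,u))

Move each ¬ inward, flipping quantifiers it crosses:
  ((∃q R(q,q)) ∨ (∃w ∀z (R(w,w) ∧ ¬R(z,z)))) ∧ (∀u ∃y (R(u,u) ∧ ¬K(y,u)))
All bound variables are already distinct, so no renaming is needed.
Pull the quantifiers to the front (each side's bound variable is not free in the other side):
  ∃q ∃w ∀z ∀u ∃y ((R(q,q) ∨ R(w,w) ∧ ¬R(z,z)) ∧ R(u,u) ∧ ¬K(y,u))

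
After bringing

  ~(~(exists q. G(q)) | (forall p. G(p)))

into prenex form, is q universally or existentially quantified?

existential

Move each ¬ inward, flipping quantifiers it crosses:
  (exists q. G(q)) & (exists p. ~G(p))
All bound variables are already distinct, so no renaming is needed.
Pull the quantifiers to the front (each side's bound variable is not free in the other side):
  exists q. exists p. (G(q) & ~G(p))
The quantifier exists q sits under an even number of negations, so it remains existential.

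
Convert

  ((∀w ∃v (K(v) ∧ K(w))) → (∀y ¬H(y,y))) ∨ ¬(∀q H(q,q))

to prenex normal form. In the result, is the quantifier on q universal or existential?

Eliminate → and ↔ using ¬ and ∨.
  ¬(∀w ∃v (K(v) ∧ K(w))) ∨ (∀y ¬H(y,y)) ∨ ¬(∀q H(q,q))
Drive negations inward (¬∀x A ≡ ∃x ¬A, ¬∃x A ≡ ∀x ¬A, De Morgan for ∧/∨):
  (∃w ∀v (¬K(v) ∨ ¬K(w))) ∨ (∀y ¬H(y,y)) ∨ (∃q ¬H(q,q))
Extract every quantifier outward, since the variables are now distinct and don't occur free across branches:
  ∃w ∀v ∀y ∃q (¬K(v) ∨ ¬K(w) ∨ ¬H(y,y) ∨ ¬H(q,q))
The quantifier ∀q sits under an odd number of negations (counting the antecedent side of each →), so it flips to ∃q.

existential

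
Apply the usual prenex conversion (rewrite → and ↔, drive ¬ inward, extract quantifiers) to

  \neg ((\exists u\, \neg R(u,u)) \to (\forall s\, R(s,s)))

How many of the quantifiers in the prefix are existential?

Eliminate → and ↔ using ¬ and ∨.
  \neg (\neg (\exists u\, \neg R(u,u)) \lor (\forall s\, R(s,s)))
Push ¬ through the quantifiers and connectives to reach negation normal form:
  (\exists u\, \neg R(u,u)) \land (\exists s\, \neg R(s,s))
All bound variables are already distinct, so no renaming is needed.
Extract every quantifier outward, since the variables are now distinct and don't occur free across branches:
  \exists u\, \exists s\, (\neg R(u,u) \land \neg R(s,s))
The prefix is \exists u \exists s: 0 universal, 2 existential.

2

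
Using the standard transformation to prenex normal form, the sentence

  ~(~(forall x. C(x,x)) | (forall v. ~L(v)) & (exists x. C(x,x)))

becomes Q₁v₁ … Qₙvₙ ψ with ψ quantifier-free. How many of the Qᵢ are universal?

2

Drive negations inward (¬∀x A ≡ ∃x ¬A, ¬∃x A ≡ ∀x ¬A, De Morgan for ∧/∨):
  (forall x. C(x,x)) & ((exists v. L(v)) | (forall x. ~C(x,x)))
Rename bound variables to avoid capture: x↦t.
  (forall x. C(x,x)) & ((exists v. L(v)) | (forall t. ~C(t,t)))
Pull the quantifiers to the front (each side's bound variable is not free in the other side):
  forall x. exists v. forall t. (C(x,x) & (L(v) | ~C(t,t)))
The prefix is forall x exists v forall t: 2 universal, 1 existential.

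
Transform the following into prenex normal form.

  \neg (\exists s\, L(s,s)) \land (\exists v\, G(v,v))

\forall s\, \exists v\, (\neg L(s,s) \land G(v,v))

Push ¬ through the quantifiers and connectives to reach negation normal form:
  (\forall s\, \neg L(s,s)) \land (\exists v\, G(v,v))
Pull the quantifiers to the front (each side's bound variable is not free in the other side):
  \forall s\, \exists v\, (\neg L(s,s) \land G(v,v))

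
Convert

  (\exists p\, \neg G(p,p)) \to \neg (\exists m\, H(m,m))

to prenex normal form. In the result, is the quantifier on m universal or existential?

universal

Eliminate → and ↔ using ¬ and ∨.
  \neg (\exists p\, \neg G(p,p)) \lor \neg (\exists m\, H(m,m))
Push ¬ through the quantifiers and connectives to reach negation normal form:
  (\forall p\, G(p,p)) \lor (\forall m\, \neg H(m,m))
All bound variables are already distinct, so no renaming is needed.
Extract every quantifier outward, since the variables are now distinct and don't occur free across branches:
  \forall p\, \forall m\, (G(p,p) \lor \neg H(m,m))
The quantifier \exists m sits under an odd number of negations (counting the antecedent side of each →), so it flips to \forall m.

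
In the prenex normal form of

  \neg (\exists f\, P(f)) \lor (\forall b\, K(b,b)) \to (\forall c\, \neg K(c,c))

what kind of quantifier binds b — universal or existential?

existential

Rewrite implications/biconditionals: A → B as ¬A ∨ B.
  \neg (\neg (\exists f\, P(f)) \lor (\forall b\, K(b,b))) \lor (\forall c\, \neg K(c,c))
Drive negations inward (¬∀x A ≡ ∃x ¬A, ¬∃x A ≡ ∀x ¬A, De Morgan for ∧/∨):
  (\exists f\, P(f)) \land (\exists b\, \neg K(b,b)) \lor (\forall c\, \neg K(c,c))
All bound variables are already distinct, so no renaming is needed.
Pull the quantifiers to the front (each side's bound variable is not free in the other side):
  \exists f\, \exists b\, \forall c\, (P(f) \land \neg K(b,b) \lor \neg K(c,c))
The quantifier \forall b sits under an odd number of negations (counting the antecedent side of each →), so it flips to \exists b.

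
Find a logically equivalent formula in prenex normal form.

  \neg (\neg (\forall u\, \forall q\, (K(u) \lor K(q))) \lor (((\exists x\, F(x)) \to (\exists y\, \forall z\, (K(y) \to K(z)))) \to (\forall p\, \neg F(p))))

Rewrite implications/biconditionals: A → B as ¬A ∨ B.
  \neg (\neg (\forall u\, \forall q\, (K(u) \lor K(q))) \lor \neg (\neg (\exists x\, F(x)) \lor (\exists y\, \forall z\, (\neg K(y) \lor K(z)))) \lor (\forall p\, \neg F(p)))
Drive negations inward (¬∀x A ≡ ∃x ¬A, ¬∃x A ≡ ∀x ¬A, De Morgan for ∧/∨):
  (\forall u\, \forall q\, (K(u) \lor K(q))) \land ((\forall x\, \neg F(x)) \lor (\exists y\, \forall z\, (\neg K(y) \lor K(z)))) \land (\exists p\, F(p))
All bound variables are already distinct, so no renaming is needed.
Finally move all quantifiers to the prefix:
  \forall u\, \forall q\, \forall x\, \exists y\, \forall z\, \exists p\, ((K(u) \lor K(q)) \land (\neg F(x) \lor \neg K(y) \lor K(z)) \land F(p))

\forall u\, \forall q\, \forall x\, \exists y\, \forall z\, \exists p\, ((K(u) \lor K(q)) \land (\neg F(x) \lor \neg K(y) \lor K(z)) \land F(p))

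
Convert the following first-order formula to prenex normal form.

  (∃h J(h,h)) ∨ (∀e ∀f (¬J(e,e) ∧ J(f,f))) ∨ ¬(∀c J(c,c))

Push ¬ through the quantifiers and connectives to reach negation normal form:
  (∃h J(h,h)) ∨ (∀e ∀f (¬J(e,e) ∧ J(f,f))) ∨ (∃c ¬J(c,c))
Finally move all quantifiers to the prefix:
  ∃h ∀e ∀f ∃c (J(h,h) ∨ ¬J(e,e) ∧ J(f,f) ∨ ¬J(c,c))

∃h ∀e ∀f ∃c (J(h,h) ∨ ¬J(e,e) ∧ J(f,f) ∨ ¬J(c,c))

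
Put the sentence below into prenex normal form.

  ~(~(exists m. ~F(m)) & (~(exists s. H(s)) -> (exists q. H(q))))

exists m. forall s. forall q. (~F(m) | ~H(s) & ~H(q))

Rewrite implications/biconditionals: A → B as ¬A ∨ B.
  ~(~(exists m. ~F(m)) & (~~(exists s. H(s)) | (exists q. H(q))))
Drive negations inward (¬∀x A ≡ ∃x ¬A, ¬∃x A ≡ ∀x ¬A, De Morgan for ∧/∨):
  (exists m. ~F(m)) | (forall s. ~H(s)) & (forall q. ~H(q))
Pull the quantifiers to the front (each side's bound variable is not free in the other side):
  exists m. forall s. forall q. (~F(m) | ~H(s) & ~H(q))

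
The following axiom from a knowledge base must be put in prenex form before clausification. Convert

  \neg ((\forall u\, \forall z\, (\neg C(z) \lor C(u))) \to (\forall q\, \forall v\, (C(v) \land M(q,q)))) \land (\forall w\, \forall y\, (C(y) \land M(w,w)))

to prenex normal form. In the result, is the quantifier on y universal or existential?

First replace A → B with ¬A ∨ B.
  \neg (\neg (\forall u\, \forall z\, (\neg C(z) \lor C(u))) \lor (\forall q\, \forall v\, (C(v) \land M(q,q)))) \land (\forall w\, \forall y\, (C(y) \land M(w,w)))
Push ¬ through the quantifiers and connectives to reach negation normal form:
  (\forall u\, \forall z\, (\neg C(z) \lor C(u))) \land (\exists q\, \exists v\, (\neg C(v) \lor \neg M(q,q))) \land (\forall w\, \forall y\, (C(y) \land M(w,w)))
Pull the quantifiers to the front (each side's bound variable is not free in the other side):
  \forall u\, \forall z\, \exists q\, \exists v\, \forall w\, \forall y\, ((\neg C(z) \lor C(u)) \land (\neg C(v) \lor \neg M(q,q)) \land C(y) \land M(w,w))
The quantifier \forall y sits under an even number of negations (counting the antecedent side of each →), so it remains universal.

universal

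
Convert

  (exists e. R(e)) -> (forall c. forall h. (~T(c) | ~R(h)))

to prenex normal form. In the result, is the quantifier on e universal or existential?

First replace A → B with ¬A ∨ B.
  ~(exists e. R(e)) | (forall c. forall h. (~T(c) | ~R(h)))
Drive negations inward (¬∀x A ≡ ∃x ¬A, ¬∃x A ≡ ∀x ¬A, De Morgan for ∧/∨):
  (forall e. ~R(e)) | (forall c. forall h. (~T(c) | ~R(h)))
Pull the quantifiers to the front (each side's bound variable is not free in the other side):
  forall e. forall c. forall h. (~R(e) | ~T(c) | ~R(h))
The quantifier exists e sits under an odd number of negations (counting the antecedent side of each →), so it flips to forall e.

universal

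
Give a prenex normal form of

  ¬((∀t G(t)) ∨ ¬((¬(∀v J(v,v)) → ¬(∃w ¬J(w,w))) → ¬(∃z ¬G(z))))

∃t ∃v ∃w ∀z (¬G(t) ∧ (¬J(v,v) ∧ ¬J(w,w) ∨ G(z)))

Eliminate → and ↔ using ¬ and ∨.
  ¬((∀t G(t)) ∨ ¬(¬(¬¬(∀v J(v,v)) ∨ ¬(∃w ¬J(w,w))) ∨ ¬(∃z ¬G(z))))
Move each ¬ inward, flipping quantifiers it crosses:
  (∃t ¬G(t)) ∧ ((∃v ¬J(v,v)) ∧ (∃w ¬J(w,w)) ∨ (∀z G(z)))
Pull the quantifiers to the front (each side's bound variable is not free in the other side):
  ∃t ∃v ∃w ∀z (¬G(t) ∧ (¬J(v,v) ∧ ¬J(w,w) ∨ G(z)))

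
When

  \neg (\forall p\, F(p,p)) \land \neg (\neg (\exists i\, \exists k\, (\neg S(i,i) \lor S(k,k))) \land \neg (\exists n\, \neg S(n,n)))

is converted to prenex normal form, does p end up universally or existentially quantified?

Push ¬ through the quantifiers and connectives to reach negation normal form:
  (\exists p\, \neg F(p,p)) \land ((\exists i\, \exists k\, (\neg S(i,i) \lor S(k,k))) \lor (\exists n\, \neg S(n,n)))
All bound variables are already distinct, so no renaming is needed.
Pull the quantifiers to the front (each side's bound variable is not free in the other side):
  \exists p\, \exists i\, \exists k\, \exists n\, (\neg F(p,p) \land (\neg S(i,i) \lor S(k,k) \lor \neg S(n,n)))
The quantifier \forall p sits under an odd number of negations, so it flips to \exists p.

existential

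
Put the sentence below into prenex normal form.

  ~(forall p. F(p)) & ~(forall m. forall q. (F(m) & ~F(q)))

exists p. exists m. exists q. (~F(p) & (~F(m) | F(q)))

Push ¬ through the quantifiers and connectives to reach negation normal form:
  (exists p. ~F(p)) & (exists m. exists q. (~F(m) | F(q)))
Extract every quantifier outward, since the variables are now distinct and don't occur free across branches:
  exists p. exists m. exists q. (~F(p) & (~F(m) | F(q)))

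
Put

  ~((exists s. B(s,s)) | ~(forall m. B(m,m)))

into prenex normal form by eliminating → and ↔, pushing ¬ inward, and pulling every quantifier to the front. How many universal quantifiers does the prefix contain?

Move each ¬ inward, flipping quantifiers it crosses:
  (forall s. ~B(s,s)) & (forall m. B(m,m))
Finally move all quantifiers to the prefix:
  forall s. forall m. (~B(s,s) & B(m,m))
The prefix is forall s forall m: 2 universal, 0 existential.

2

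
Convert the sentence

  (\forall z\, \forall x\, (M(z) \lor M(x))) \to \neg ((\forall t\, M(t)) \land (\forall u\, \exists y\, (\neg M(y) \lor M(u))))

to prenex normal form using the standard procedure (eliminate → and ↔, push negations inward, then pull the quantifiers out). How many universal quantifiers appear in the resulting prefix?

Rewrite implications/biconditionals: A → B as ¬A ∨ B.
  \neg (\forall z\, \forall x\, (M(z) \lor M(x))) \lor \neg ((\forall t\, M(t)) \land (\forall u\, \exists y\, (\neg M(y) \lor M(u))))
Drive negations inward (¬∀x A ≡ ∃x ¬A, ¬∃x A ≡ ∀x ¬A, De Morgan for ∧/∨):
  (\exists z\, \exists x\, (\neg M(z) \land \neg M(x))) \lor (\exists t\, \neg M(t)) \lor (\exists u\, \forall y\, (M(y) \land \neg M(u)))
Extract every quantifier outward, since the variables are now distinct and don't occur free across branches:
  \exists z\, \exists x\, \exists t\, \exists u\, \forall y\, (\neg M(z) \land \neg M(x) \lor \neg M(t) \lor M(y) \land \neg M(u))
The prefix is \exists z \exists x \exists t \exists u \forall y: 1 universal, 4 existential.

1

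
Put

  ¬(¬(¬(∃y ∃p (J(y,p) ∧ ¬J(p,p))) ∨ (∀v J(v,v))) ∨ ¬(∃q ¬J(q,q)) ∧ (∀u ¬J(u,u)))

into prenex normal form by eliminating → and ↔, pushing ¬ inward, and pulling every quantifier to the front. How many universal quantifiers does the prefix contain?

Drive negations inward (¬∀x A ≡ ∃x ¬A, ¬∃x A ≡ ∀x ¬A, De Morgan for ∧/∨):
  ((∀y ∀p (¬J(y,p) ∨ J(p,p))) ∨ (∀v J(v,v))) ∧ ((∃q ¬J(q,q)) ∨ (∃u J(u,u)))
All bound variables are already distinct, so no renaming is needed.
Pull the quantifiers to the front (each side's bound variable is not free in the other side):
  ∀y ∀p ∀v ∃q ∃u ((¬J(y,p) ∨ J(p,p) ∨ J(v,v)) ∧ (¬J(q,q) ∨ J(u,u)))
The prefix is ∀y ∀p ∀v ∃q ∃u: 3 universal, 2 existential.

3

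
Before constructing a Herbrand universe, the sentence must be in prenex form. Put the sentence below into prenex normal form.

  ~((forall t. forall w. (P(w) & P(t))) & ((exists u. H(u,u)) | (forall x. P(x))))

Drive negations inward (¬∀x A ≡ ∃x ¬A, ¬∃x A ≡ ∀x ¬A, De Morgan for ∧/∨):
  (exists t. exists w. (~P(w) | ~P(t))) | (forall u. ~H(u,u)) & (exists x. ~P(x))
All bound variables are already distinct, so no renaming is needed.
Pull the quantifiers to the front (each side's bound variable is not free in the other side):
  exists t. exists w. forall u. exists x. (~P(w) | ~P(t) | ~H(u,u) & ~P(x))

exists t. exists w. forall u. exists x. (~P(w) | ~P(t) | ~H(u,u) & ~P(x))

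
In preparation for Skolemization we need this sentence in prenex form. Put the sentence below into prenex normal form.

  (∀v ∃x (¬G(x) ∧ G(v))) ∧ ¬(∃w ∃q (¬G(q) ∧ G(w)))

∀v ∃x ∀w ∀q (¬G(x) ∧ G(v) ∧ (G(q) ∨ ¬G(w)))

Move each ¬ inward, flipping quantifiers it crosses:
  (∀v ∃x (¬G(x) ∧ G(v))) ∧ (∀w ∀q (G(q) ∨ ¬G(w)))
Extract every quantifier outward, since the variables are now distinct and don't occur free across branches:
  ∀v ∃x ∀w ∀q (¬G(x) ∧ G(v) ∧ (G(q) ∨ ¬G(w)))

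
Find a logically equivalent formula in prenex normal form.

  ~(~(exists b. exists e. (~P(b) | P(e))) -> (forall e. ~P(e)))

First replace A → B with ¬A ∨ B.
  ~(~~(exists b. exists e. (~P(b) | P(e))) | (forall e. ~P(e)))
Drive negations inward (¬∀x A ≡ ∃x ¬A, ¬∃x A ≡ ∀x ¬A, De Morgan for ∧/∨):
  (forall b. forall e. (P(b) & ~P(e))) & (exists e. P(e))
Give each quantifier a distinct variable: e↦r.
  (forall b. forall e. (P(b) & ~P(e))) & (exists r. P(r))
Finally move all quantifiers to the prefix:
  forall b. forall e. exists r. (P(b) & ~P(e) & P(r))

forall b. forall e. exists r. (P(b) & ~P(e) & P(r))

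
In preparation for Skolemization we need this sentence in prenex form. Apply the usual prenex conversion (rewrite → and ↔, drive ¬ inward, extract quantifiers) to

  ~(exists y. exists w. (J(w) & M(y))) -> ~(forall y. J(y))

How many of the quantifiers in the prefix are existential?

3

Eliminate → and ↔ using ¬ and ∨.
  ~~(exists y. exists w. (J(w) & M(y))) | ~(forall y. J(y))
Push ¬ through the quantifiers and connectives to reach negation normal form:
  (exists y. exists w. (J(w) & M(y))) | (exists y. ~J(y))
Standardize variables apart so no two quantifiers bind the same name: y↦t.
  (exists y. exists w. (J(w) & M(y))) | (exists t. ~J(t))
Finally move all quantifiers to the prefix:
  exists y. exists w. exists t. (J(w) & M(y) | ~J(t))
The prefix is exists y exists w exists t: 0 universal, 3 existential.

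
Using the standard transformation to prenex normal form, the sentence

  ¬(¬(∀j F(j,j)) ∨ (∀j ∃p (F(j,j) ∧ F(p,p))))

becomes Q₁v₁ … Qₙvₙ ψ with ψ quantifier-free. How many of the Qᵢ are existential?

Move each ¬ inward, flipping quantifiers it crosses:
  (∀j F(j,j)) ∧ (∃j ∀p (¬F(j,j) ∨ ¬F(p,p)))
Standardize variables apart so no two quantifiers bind the same name: j↦z1.
  (∀j F(j,j)) ∧ (∃z1 ∀p (¬F(z1,z1) ∨ ¬F(p,p)))
Finally move all quantifiers to the prefix:
  ∀j ∃z1 ∀p (F(j,j) ∧ (¬F(z1,z1) ∨ ¬F(p,p)))
The prefix is ∀j ∃z1 ∀p: 2 universal, 1 existential.

1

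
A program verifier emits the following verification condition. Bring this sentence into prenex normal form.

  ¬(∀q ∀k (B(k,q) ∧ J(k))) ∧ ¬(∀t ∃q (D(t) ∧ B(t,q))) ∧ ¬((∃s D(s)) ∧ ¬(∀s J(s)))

Push ¬ through the quantifiers and connectives to reach negation normal form:
  (∃q ∃k (¬B(k,q) ∨ ¬J(k))) ∧ (∃t ∀q (¬D(t) ∨ ¬B(t,q))) ∧ ((∀s ¬D(s)) ∨ (∀s J(s)))
Give each quantifier a distinct variable: q↦w, s↦x.
  (∃q ∃k (¬B(k,q) ∨ ¬J(k))) ∧ (∃t ∀w (¬D(t) ∨ ¬B(t,w))) ∧ ((∀s ¬D(s)) ∨ (∀x J(x)))
Pull the quantifiers to the front (each side's bound variable is not free in the other side):
  ∃q ∃k ∃t ∀w ∀s ∀x ((¬B(k,q) ∨ ¬J(k)) ∧ (¬D(t) ∨ ¬B(t,w)) ∧ (¬D(s) ∨ J(x)))

∃q ∃k ∃t ∀w ∀s ∀x ((¬B(k,q) ∨ ¬J(k)) ∧ (¬D(t) ∨ ¬B(t,w)) ∧ (¬D(s) ∨ J(x)))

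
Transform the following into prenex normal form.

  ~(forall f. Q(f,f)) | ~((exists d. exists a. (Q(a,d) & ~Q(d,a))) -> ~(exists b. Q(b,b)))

exists f. exists d. exists a. exists b. (~Q(f,f) | Q(a,d) & ~Q(d,a) & Q(b,b))

Eliminate → and ↔ using ¬ and ∨.
  ~(forall f. Q(f,f)) | ~(~(exists d. exists a. (Q(a,d) & ~Q(d,a))) | ~(exists b. Q(b,b)))
Drive negations inward (¬∀x A ≡ ∃x ¬A, ¬∃x A ≡ ∀x ¬A, De Morgan for ∧/∨):
  (exists f. ~Q(f,f)) | (exists d. exists a. (Q(a,d) & ~Q(d,a))) & (exists b. Q(b,b))
Extract every quantifier outward, since the variables are now distinct and don't occur free across branches:
  exists f. exists d. exists a. exists b. (~Q(f,f) | Q(a,d) & ~Q(d,a) & Q(b,b))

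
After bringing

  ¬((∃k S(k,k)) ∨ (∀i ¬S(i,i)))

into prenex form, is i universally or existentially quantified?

existential

Move each ¬ inward, flipping quantifiers it crosses:
  (∀k ¬S(k,k)) ∧ (∃i S(i,i))
All bound variables are already distinct, so no renaming is needed.
Extract every quantifier outward, since the variables are now distinct and don't occur free across branches:
  ∀k ∃i (¬S(k,k) ∧ S(i,i))
The quantifier ∀i sits under an odd number of negations, so it flips to ∃i.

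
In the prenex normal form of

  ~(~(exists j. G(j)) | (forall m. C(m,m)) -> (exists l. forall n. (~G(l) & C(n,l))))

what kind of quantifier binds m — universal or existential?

Eliminate → and ↔ using ¬ and ∨.
  ~(~(~(exists j. G(j)) | (forall m. C(m,m))) | (exists l. forall n. (~G(l) & C(n,l))))
Move each ¬ inward, flipping quantifiers it crosses:
  ((forall j. ~G(j)) | (forall m. C(m,m))) & (forall l. exists n. (G(l) | ~C(n,l)))
Pull the quantifiers to the front (each side's bound variable is not free in the other side):
  forall j. forall m. forall l. exists n. ((~G(j) | C(m,m)) & (G(l) | ~C(n,l)))
The quantifier forall m sits under an even number of negations (counting the antecedent side of each →), so it remains universal.

universal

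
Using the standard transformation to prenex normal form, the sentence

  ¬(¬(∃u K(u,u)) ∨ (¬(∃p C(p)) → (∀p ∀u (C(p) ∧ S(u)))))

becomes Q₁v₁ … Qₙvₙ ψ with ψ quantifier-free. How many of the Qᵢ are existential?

Eliminate → and ↔ using ¬ and ∨.
  ¬(¬(∃u K(u,u)) ∨ ¬¬(∃p C(p)) ∨ (∀p ∀u (C(p) ∧ S(u))))
Move each ¬ inward, flipping quantifiers it crosses:
  (∃u K(u,u)) ∧ (∀p ¬C(p)) ∧ (∃p ∃u (¬C(p) ∨ ¬S(u)))
Rename bound variables to avoid capture: p↦v1, u↦y.
  (∃u K(u,u)) ∧ (∀p ¬C(p)) ∧ (∃v1 ∃y (¬C(v1) ∨ ¬S(y)))
Finally move all quantifiers to the prefix:
  ∃u ∀p ∃v1 ∃y (K(u,u) ∧ ¬C(p) ∧ (¬C(v1) ∨ ¬S(y)))
The prefix is ∃u ∀p ∃v1 ∃y: 1 universal, 3 existential.

3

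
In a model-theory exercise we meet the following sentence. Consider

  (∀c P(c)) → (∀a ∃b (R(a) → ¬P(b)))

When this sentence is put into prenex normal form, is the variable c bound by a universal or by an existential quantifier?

existential

First replace A → B with ¬A ∨ B.
  ¬(∀c P(c)) ∨ (∀a ∃b (¬R(a) ∨ ¬P(b)))
Push ¬ through the quantifiers and connectives to reach negation normal form:
  (∃c ¬P(c)) ∨ (∀a ∃b (¬R(a) ∨ ¬P(b)))
Pull the quantifiers to the front (each side's bound variable is not free in the other side):
  ∃c ∀a ∃b (¬P(c) ∨ ¬R(a) ∨ ¬P(b))
The quantifier ∀c sits under an odd number of negations (counting the antecedent side of each →), so it flips to ∃c.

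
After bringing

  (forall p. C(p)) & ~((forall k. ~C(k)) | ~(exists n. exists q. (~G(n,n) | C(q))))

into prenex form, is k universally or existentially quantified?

Push ¬ through the quantifiers and connectives to reach negation normal form:
  (forall p. C(p)) & (exists k. C(k)) & (exists n. exists q. (~G(n,n) | C(q)))
Finally move all quantifiers to the prefix:
  forall p. exists k. exists n. exists q. (C(p) & C(k) & (~G(n,n) | C(q)))
The quantifier forall k sits under an odd number of negations, so it flips to exists k.

existential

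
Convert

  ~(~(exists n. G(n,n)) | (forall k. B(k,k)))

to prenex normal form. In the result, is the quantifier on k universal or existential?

Drive negations inward (¬∀x A ≡ ∃x ¬A, ¬∃x A ≡ ∀x ¬A, De Morgan for ∧/∨):
  (exists n. G(n,n)) & (exists k. ~B(k,k))
Pull the quantifiers to the front (each side's bound variable is not free in the other side):
  exists n. exists k. (G(n,n) & ~B(k,k))
The quantifier forall k sits under an odd number of negations, so it flips to exists k.

existential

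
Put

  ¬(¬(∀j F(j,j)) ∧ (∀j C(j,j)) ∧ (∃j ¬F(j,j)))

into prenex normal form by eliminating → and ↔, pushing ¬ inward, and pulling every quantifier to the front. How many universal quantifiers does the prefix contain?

2

Push ¬ through the quantifiers and connectives to reach negation normal form:
  (∀j F(j,j)) ∨ (∃j ¬C(j,j)) ∨ (∀j F(j,j))
Rename bound variables to avoid capture: j↦a, j↦t.
  (∀j F(j,j)) ∨ (∃a ¬C(a,a)) ∨ (∀t F(t,t))
Pull the quantifiers to the front (each side's bound variable is not free in the other side):
  ∀j ∃a ∀t (F(j,j) ∨ ¬C(a,a) ∨ F(t,t))
The prefix is ∀j ∃a ∀t: 2 universal, 1 existential.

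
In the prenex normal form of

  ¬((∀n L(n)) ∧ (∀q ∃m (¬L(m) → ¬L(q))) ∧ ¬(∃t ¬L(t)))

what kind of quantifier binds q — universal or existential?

existential

Rewrite implications/biconditionals: A → B as ¬A ∨ B.
  ¬((∀n L(n)) ∧ (∀q ∃m (¬¬L(m) ∨ ¬L(q))) ∧ ¬(∃t ¬L(t)))
Push ¬ through the quantifiers and connectives to reach negation normal form:
  (∃n ¬L(n)) ∨ (∃q ∀m (¬L(m) ∧ L(q))) ∨ (∃t ¬L(t))
Extract every quantifier outward, since the variables are now distinct and don't occur free across branches:
  ∃n ∃q ∀m ∃t (¬L(n) ∨ ¬L(m) ∧ L(q) ∨ ¬L(t))
The quantifier ∀q sits under an odd number of negations (counting the antecedent side of each →), so it flips to ∃q.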